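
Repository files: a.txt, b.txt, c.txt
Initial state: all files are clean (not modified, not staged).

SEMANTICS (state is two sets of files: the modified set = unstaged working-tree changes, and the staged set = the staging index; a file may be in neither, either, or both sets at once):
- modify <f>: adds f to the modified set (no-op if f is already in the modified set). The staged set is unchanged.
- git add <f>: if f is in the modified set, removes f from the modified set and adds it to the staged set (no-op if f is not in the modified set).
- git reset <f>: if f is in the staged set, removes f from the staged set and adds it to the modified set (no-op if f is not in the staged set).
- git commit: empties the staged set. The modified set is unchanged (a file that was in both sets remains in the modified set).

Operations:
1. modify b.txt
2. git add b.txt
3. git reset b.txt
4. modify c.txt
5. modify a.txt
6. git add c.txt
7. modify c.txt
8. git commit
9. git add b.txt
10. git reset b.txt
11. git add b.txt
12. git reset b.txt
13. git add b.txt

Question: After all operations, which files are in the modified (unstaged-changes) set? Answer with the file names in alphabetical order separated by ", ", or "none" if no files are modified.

After op 1 (modify b.txt): modified={b.txt} staged={none}
After op 2 (git add b.txt): modified={none} staged={b.txt}
After op 3 (git reset b.txt): modified={b.txt} staged={none}
After op 4 (modify c.txt): modified={b.txt, c.txt} staged={none}
After op 5 (modify a.txt): modified={a.txt, b.txt, c.txt} staged={none}
After op 6 (git add c.txt): modified={a.txt, b.txt} staged={c.txt}
After op 7 (modify c.txt): modified={a.txt, b.txt, c.txt} staged={c.txt}
After op 8 (git commit): modified={a.txt, b.txt, c.txt} staged={none}
After op 9 (git add b.txt): modified={a.txt, c.txt} staged={b.txt}
After op 10 (git reset b.txt): modified={a.txt, b.txt, c.txt} staged={none}
After op 11 (git add b.txt): modified={a.txt, c.txt} staged={b.txt}
After op 12 (git reset b.txt): modified={a.txt, b.txt, c.txt} staged={none}
After op 13 (git add b.txt): modified={a.txt, c.txt} staged={b.txt}

Answer: a.txt, c.txt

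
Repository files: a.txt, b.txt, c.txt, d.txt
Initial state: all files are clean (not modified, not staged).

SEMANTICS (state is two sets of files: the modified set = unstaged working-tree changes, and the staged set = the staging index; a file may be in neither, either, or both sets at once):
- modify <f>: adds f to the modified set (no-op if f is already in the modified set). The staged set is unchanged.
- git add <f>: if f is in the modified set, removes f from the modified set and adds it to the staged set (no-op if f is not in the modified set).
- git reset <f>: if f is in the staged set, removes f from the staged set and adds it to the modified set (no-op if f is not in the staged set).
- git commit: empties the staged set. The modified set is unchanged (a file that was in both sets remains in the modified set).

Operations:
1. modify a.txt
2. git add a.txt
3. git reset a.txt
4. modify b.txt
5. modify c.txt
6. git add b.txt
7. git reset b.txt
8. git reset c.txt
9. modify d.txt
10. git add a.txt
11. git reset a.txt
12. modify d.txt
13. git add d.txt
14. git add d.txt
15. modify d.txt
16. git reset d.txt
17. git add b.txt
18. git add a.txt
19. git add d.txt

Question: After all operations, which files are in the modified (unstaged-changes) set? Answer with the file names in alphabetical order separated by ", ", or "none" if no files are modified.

Answer: c.txt

Derivation:
After op 1 (modify a.txt): modified={a.txt} staged={none}
After op 2 (git add a.txt): modified={none} staged={a.txt}
After op 3 (git reset a.txt): modified={a.txt} staged={none}
After op 4 (modify b.txt): modified={a.txt, b.txt} staged={none}
After op 5 (modify c.txt): modified={a.txt, b.txt, c.txt} staged={none}
After op 6 (git add b.txt): modified={a.txt, c.txt} staged={b.txt}
After op 7 (git reset b.txt): modified={a.txt, b.txt, c.txt} staged={none}
After op 8 (git reset c.txt): modified={a.txt, b.txt, c.txt} staged={none}
After op 9 (modify d.txt): modified={a.txt, b.txt, c.txt, d.txt} staged={none}
After op 10 (git add a.txt): modified={b.txt, c.txt, d.txt} staged={a.txt}
After op 11 (git reset a.txt): modified={a.txt, b.txt, c.txt, d.txt} staged={none}
After op 12 (modify d.txt): modified={a.txt, b.txt, c.txt, d.txt} staged={none}
After op 13 (git add d.txt): modified={a.txt, b.txt, c.txt} staged={d.txt}
After op 14 (git add d.txt): modified={a.txt, b.txt, c.txt} staged={d.txt}
After op 15 (modify d.txt): modified={a.txt, b.txt, c.txt, d.txt} staged={d.txt}
After op 16 (git reset d.txt): modified={a.txt, b.txt, c.txt, d.txt} staged={none}
After op 17 (git add b.txt): modified={a.txt, c.txt, d.txt} staged={b.txt}
After op 18 (git add a.txt): modified={c.txt, d.txt} staged={a.txt, b.txt}
After op 19 (git add d.txt): modified={c.txt} staged={a.txt, b.txt, d.txt}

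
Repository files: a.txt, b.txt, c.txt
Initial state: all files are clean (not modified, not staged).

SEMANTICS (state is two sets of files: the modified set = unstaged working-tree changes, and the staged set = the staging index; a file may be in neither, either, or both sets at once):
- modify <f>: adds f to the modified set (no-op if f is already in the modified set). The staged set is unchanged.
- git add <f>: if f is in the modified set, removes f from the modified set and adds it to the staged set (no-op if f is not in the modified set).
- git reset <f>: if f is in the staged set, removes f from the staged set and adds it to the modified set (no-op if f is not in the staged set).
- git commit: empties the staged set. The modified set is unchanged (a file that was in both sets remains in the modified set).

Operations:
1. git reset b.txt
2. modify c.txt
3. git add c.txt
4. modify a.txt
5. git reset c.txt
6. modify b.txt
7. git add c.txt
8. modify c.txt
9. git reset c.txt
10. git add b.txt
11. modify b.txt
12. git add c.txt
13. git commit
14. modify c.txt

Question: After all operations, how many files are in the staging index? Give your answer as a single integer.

After op 1 (git reset b.txt): modified={none} staged={none}
After op 2 (modify c.txt): modified={c.txt} staged={none}
After op 3 (git add c.txt): modified={none} staged={c.txt}
After op 4 (modify a.txt): modified={a.txt} staged={c.txt}
After op 5 (git reset c.txt): modified={a.txt, c.txt} staged={none}
After op 6 (modify b.txt): modified={a.txt, b.txt, c.txt} staged={none}
After op 7 (git add c.txt): modified={a.txt, b.txt} staged={c.txt}
After op 8 (modify c.txt): modified={a.txt, b.txt, c.txt} staged={c.txt}
After op 9 (git reset c.txt): modified={a.txt, b.txt, c.txt} staged={none}
After op 10 (git add b.txt): modified={a.txt, c.txt} staged={b.txt}
After op 11 (modify b.txt): modified={a.txt, b.txt, c.txt} staged={b.txt}
After op 12 (git add c.txt): modified={a.txt, b.txt} staged={b.txt, c.txt}
After op 13 (git commit): modified={a.txt, b.txt} staged={none}
After op 14 (modify c.txt): modified={a.txt, b.txt, c.txt} staged={none}
Final staged set: {none} -> count=0

Answer: 0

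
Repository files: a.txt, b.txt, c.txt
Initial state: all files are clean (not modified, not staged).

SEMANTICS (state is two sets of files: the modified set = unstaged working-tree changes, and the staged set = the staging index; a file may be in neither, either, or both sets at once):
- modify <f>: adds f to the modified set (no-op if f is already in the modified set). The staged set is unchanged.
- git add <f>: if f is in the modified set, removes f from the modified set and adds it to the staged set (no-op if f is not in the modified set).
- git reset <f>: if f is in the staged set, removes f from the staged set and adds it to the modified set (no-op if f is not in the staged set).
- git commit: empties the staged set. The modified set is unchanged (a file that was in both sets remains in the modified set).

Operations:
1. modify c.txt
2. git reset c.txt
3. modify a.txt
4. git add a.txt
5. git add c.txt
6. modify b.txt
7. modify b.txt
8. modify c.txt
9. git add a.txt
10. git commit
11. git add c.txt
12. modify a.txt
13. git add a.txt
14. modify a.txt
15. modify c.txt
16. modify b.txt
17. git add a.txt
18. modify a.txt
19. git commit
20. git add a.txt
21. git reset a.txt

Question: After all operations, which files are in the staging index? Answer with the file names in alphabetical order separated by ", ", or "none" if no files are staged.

After op 1 (modify c.txt): modified={c.txt} staged={none}
After op 2 (git reset c.txt): modified={c.txt} staged={none}
After op 3 (modify a.txt): modified={a.txt, c.txt} staged={none}
After op 4 (git add a.txt): modified={c.txt} staged={a.txt}
After op 5 (git add c.txt): modified={none} staged={a.txt, c.txt}
After op 6 (modify b.txt): modified={b.txt} staged={a.txt, c.txt}
After op 7 (modify b.txt): modified={b.txt} staged={a.txt, c.txt}
After op 8 (modify c.txt): modified={b.txt, c.txt} staged={a.txt, c.txt}
After op 9 (git add a.txt): modified={b.txt, c.txt} staged={a.txt, c.txt}
After op 10 (git commit): modified={b.txt, c.txt} staged={none}
After op 11 (git add c.txt): modified={b.txt} staged={c.txt}
After op 12 (modify a.txt): modified={a.txt, b.txt} staged={c.txt}
After op 13 (git add a.txt): modified={b.txt} staged={a.txt, c.txt}
After op 14 (modify a.txt): modified={a.txt, b.txt} staged={a.txt, c.txt}
After op 15 (modify c.txt): modified={a.txt, b.txt, c.txt} staged={a.txt, c.txt}
After op 16 (modify b.txt): modified={a.txt, b.txt, c.txt} staged={a.txt, c.txt}
After op 17 (git add a.txt): modified={b.txt, c.txt} staged={a.txt, c.txt}
After op 18 (modify a.txt): modified={a.txt, b.txt, c.txt} staged={a.txt, c.txt}
After op 19 (git commit): modified={a.txt, b.txt, c.txt} staged={none}
After op 20 (git add a.txt): modified={b.txt, c.txt} staged={a.txt}
After op 21 (git reset a.txt): modified={a.txt, b.txt, c.txt} staged={none}

Answer: none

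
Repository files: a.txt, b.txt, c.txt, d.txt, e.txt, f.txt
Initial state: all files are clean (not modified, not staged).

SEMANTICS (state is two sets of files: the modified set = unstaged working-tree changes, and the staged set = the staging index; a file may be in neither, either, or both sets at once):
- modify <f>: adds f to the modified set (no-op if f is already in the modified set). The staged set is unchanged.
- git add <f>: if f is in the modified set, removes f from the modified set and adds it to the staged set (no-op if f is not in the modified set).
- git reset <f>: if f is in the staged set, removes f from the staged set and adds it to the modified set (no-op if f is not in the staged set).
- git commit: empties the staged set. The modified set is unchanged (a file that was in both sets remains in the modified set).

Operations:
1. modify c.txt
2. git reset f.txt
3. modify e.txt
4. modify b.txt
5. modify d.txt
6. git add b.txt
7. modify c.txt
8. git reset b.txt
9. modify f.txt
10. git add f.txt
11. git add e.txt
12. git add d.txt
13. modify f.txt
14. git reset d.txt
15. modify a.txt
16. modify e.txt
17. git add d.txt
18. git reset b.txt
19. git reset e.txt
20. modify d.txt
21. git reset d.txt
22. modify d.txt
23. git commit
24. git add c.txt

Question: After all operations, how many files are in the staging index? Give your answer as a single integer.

After op 1 (modify c.txt): modified={c.txt} staged={none}
After op 2 (git reset f.txt): modified={c.txt} staged={none}
After op 3 (modify e.txt): modified={c.txt, e.txt} staged={none}
After op 4 (modify b.txt): modified={b.txt, c.txt, e.txt} staged={none}
After op 5 (modify d.txt): modified={b.txt, c.txt, d.txt, e.txt} staged={none}
After op 6 (git add b.txt): modified={c.txt, d.txt, e.txt} staged={b.txt}
After op 7 (modify c.txt): modified={c.txt, d.txt, e.txt} staged={b.txt}
After op 8 (git reset b.txt): modified={b.txt, c.txt, d.txt, e.txt} staged={none}
After op 9 (modify f.txt): modified={b.txt, c.txt, d.txt, e.txt, f.txt} staged={none}
After op 10 (git add f.txt): modified={b.txt, c.txt, d.txt, e.txt} staged={f.txt}
After op 11 (git add e.txt): modified={b.txt, c.txt, d.txt} staged={e.txt, f.txt}
After op 12 (git add d.txt): modified={b.txt, c.txt} staged={d.txt, e.txt, f.txt}
After op 13 (modify f.txt): modified={b.txt, c.txt, f.txt} staged={d.txt, e.txt, f.txt}
After op 14 (git reset d.txt): modified={b.txt, c.txt, d.txt, f.txt} staged={e.txt, f.txt}
After op 15 (modify a.txt): modified={a.txt, b.txt, c.txt, d.txt, f.txt} staged={e.txt, f.txt}
After op 16 (modify e.txt): modified={a.txt, b.txt, c.txt, d.txt, e.txt, f.txt} staged={e.txt, f.txt}
After op 17 (git add d.txt): modified={a.txt, b.txt, c.txt, e.txt, f.txt} staged={d.txt, e.txt, f.txt}
After op 18 (git reset b.txt): modified={a.txt, b.txt, c.txt, e.txt, f.txt} staged={d.txt, e.txt, f.txt}
After op 19 (git reset e.txt): modified={a.txt, b.txt, c.txt, e.txt, f.txt} staged={d.txt, f.txt}
After op 20 (modify d.txt): modified={a.txt, b.txt, c.txt, d.txt, e.txt, f.txt} staged={d.txt, f.txt}
After op 21 (git reset d.txt): modified={a.txt, b.txt, c.txt, d.txt, e.txt, f.txt} staged={f.txt}
After op 22 (modify d.txt): modified={a.txt, b.txt, c.txt, d.txt, e.txt, f.txt} staged={f.txt}
After op 23 (git commit): modified={a.txt, b.txt, c.txt, d.txt, e.txt, f.txt} staged={none}
After op 24 (git add c.txt): modified={a.txt, b.txt, d.txt, e.txt, f.txt} staged={c.txt}
Final staged set: {c.txt} -> count=1

Answer: 1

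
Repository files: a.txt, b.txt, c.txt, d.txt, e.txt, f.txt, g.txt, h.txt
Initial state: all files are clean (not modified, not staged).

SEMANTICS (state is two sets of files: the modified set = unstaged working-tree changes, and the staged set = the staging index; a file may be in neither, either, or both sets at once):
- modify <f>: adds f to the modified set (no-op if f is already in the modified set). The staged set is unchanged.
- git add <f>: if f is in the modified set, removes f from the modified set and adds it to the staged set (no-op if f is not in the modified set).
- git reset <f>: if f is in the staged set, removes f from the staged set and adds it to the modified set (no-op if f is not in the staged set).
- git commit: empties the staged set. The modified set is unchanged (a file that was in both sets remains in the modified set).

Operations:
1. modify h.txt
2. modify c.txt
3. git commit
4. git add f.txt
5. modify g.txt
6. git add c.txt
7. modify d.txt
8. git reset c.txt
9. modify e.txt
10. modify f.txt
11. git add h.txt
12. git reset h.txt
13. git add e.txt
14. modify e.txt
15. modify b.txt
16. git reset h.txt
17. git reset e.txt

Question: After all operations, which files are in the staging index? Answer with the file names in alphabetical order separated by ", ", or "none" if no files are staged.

After op 1 (modify h.txt): modified={h.txt} staged={none}
After op 2 (modify c.txt): modified={c.txt, h.txt} staged={none}
After op 3 (git commit): modified={c.txt, h.txt} staged={none}
After op 4 (git add f.txt): modified={c.txt, h.txt} staged={none}
After op 5 (modify g.txt): modified={c.txt, g.txt, h.txt} staged={none}
After op 6 (git add c.txt): modified={g.txt, h.txt} staged={c.txt}
After op 7 (modify d.txt): modified={d.txt, g.txt, h.txt} staged={c.txt}
After op 8 (git reset c.txt): modified={c.txt, d.txt, g.txt, h.txt} staged={none}
After op 9 (modify e.txt): modified={c.txt, d.txt, e.txt, g.txt, h.txt} staged={none}
After op 10 (modify f.txt): modified={c.txt, d.txt, e.txt, f.txt, g.txt, h.txt} staged={none}
After op 11 (git add h.txt): modified={c.txt, d.txt, e.txt, f.txt, g.txt} staged={h.txt}
After op 12 (git reset h.txt): modified={c.txt, d.txt, e.txt, f.txt, g.txt, h.txt} staged={none}
After op 13 (git add e.txt): modified={c.txt, d.txt, f.txt, g.txt, h.txt} staged={e.txt}
After op 14 (modify e.txt): modified={c.txt, d.txt, e.txt, f.txt, g.txt, h.txt} staged={e.txt}
After op 15 (modify b.txt): modified={b.txt, c.txt, d.txt, e.txt, f.txt, g.txt, h.txt} staged={e.txt}
After op 16 (git reset h.txt): modified={b.txt, c.txt, d.txt, e.txt, f.txt, g.txt, h.txt} staged={e.txt}
After op 17 (git reset e.txt): modified={b.txt, c.txt, d.txt, e.txt, f.txt, g.txt, h.txt} staged={none}

Answer: none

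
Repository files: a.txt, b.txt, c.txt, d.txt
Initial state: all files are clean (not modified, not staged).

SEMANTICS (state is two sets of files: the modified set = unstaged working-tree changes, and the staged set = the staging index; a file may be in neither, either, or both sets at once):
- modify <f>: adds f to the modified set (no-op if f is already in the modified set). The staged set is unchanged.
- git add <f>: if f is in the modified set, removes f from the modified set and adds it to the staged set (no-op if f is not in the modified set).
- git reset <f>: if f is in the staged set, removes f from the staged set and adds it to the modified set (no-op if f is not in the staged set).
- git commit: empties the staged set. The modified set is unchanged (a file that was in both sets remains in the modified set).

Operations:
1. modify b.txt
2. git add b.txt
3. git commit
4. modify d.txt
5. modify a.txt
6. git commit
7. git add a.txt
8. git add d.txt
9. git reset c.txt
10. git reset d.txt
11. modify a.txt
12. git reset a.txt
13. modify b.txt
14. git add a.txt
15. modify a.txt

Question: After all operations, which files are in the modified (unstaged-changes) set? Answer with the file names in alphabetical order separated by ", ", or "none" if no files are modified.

Answer: a.txt, b.txt, d.txt

Derivation:
After op 1 (modify b.txt): modified={b.txt} staged={none}
After op 2 (git add b.txt): modified={none} staged={b.txt}
After op 3 (git commit): modified={none} staged={none}
After op 4 (modify d.txt): modified={d.txt} staged={none}
After op 5 (modify a.txt): modified={a.txt, d.txt} staged={none}
After op 6 (git commit): modified={a.txt, d.txt} staged={none}
After op 7 (git add a.txt): modified={d.txt} staged={a.txt}
After op 8 (git add d.txt): modified={none} staged={a.txt, d.txt}
After op 9 (git reset c.txt): modified={none} staged={a.txt, d.txt}
After op 10 (git reset d.txt): modified={d.txt} staged={a.txt}
After op 11 (modify a.txt): modified={a.txt, d.txt} staged={a.txt}
After op 12 (git reset a.txt): modified={a.txt, d.txt} staged={none}
After op 13 (modify b.txt): modified={a.txt, b.txt, d.txt} staged={none}
After op 14 (git add a.txt): modified={b.txt, d.txt} staged={a.txt}
After op 15 (modify a.txt): modified={a.txt, b.txt, d.txt} staged={a.txt}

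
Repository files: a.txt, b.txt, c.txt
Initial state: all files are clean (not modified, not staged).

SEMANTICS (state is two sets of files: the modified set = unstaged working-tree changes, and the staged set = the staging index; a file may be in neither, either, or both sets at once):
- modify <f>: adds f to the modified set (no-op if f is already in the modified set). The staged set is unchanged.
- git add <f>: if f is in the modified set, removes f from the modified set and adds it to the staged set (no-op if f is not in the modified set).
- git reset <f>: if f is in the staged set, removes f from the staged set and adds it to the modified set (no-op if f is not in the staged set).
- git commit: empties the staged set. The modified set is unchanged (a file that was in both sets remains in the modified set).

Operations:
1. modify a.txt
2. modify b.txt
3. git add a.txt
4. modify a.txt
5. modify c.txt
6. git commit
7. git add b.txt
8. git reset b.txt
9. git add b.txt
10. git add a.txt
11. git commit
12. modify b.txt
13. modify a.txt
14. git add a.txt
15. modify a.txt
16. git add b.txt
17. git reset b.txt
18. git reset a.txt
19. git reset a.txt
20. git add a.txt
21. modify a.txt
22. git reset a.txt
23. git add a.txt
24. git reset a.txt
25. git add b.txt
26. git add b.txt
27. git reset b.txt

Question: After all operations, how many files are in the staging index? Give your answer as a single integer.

After op 1 (modify a.txt): modified={a.txt} staged={none}
After op 2 (modify b.txt): modified={a.txt, b.txt} staged={none}
After op 3 (git add a.txt): modified={b.txt} staged={a.txt}
After op 4 (modify a.txt): modified={a.txt, b.txt} staged={a.txt}
After op 5 (modify c.txt): modified={a.txt, b.txt, c.txt} staged={a.txt}
After op 6 (git commit): modified={a.txt, b.txt, c.txt} staged={none}
After op 7 (git add b.txt): modified={a.txt, c.txt} staged={b.txt}
After op 8 (git reset b.txt): modified={a.txt, b.txt, c.txt} staged={none}
After op 9 (git add b.txt): modified={a.txt, c.txt} staged={b.txt}
After op 10 (git add a.txt): modified={c.txt} staged={a.txt, b.txt}
After op 11 (git commit): modified={c.txt} staged={none}
After op 12 (modify b.txt): modified={b.txt, c.txt} staged={none}
After op 13 (modify a.txt): modified={a.txt, b.txt, c.txt} staged={none}
After op 14 (git add a.txt): modified={b.txt, c.txt} staged={a.txt}
After op 15 (modify a.txt): modified={a.txt, b.txt, c.txt} staged={a.txt}
After op 16 (git add b.txt): modified={a.txt, c.txt} staged={a.txt, b.txt}
After op 17 (git reset b.txt): modified={a.txt, b.txt, c.txt} staged={a.txt}
After op 18 (git reset a.txt): modified={a.txt, b.txt, c.txt} staged={none}
After op 19 (git reset a.txt): modified={a.txt, b.txt, c.txt} staged={none}
After op 20 (git add a.txt): modified={b.txt, c.txt} staged={a.txt}
After op 21 (modify a.txt): modified={a.txt, b.txt, c.txt} staged={a.txt}
After op 22 (git reset a.txt): modified={a.txt, b.txt, c.txt} staged={none}
After op 23 (git add a.txt): modified={b.txt, c.txt} staged={a.txt}
After op 24 (git reset a.txt): modified={a.txt, b.txt, c.txt} staged={none}
After op 25 (git add b.txt): modified={a.txt, c.txt} staged={b.txt}
After op 26 (git add b.txt): modified={a.txt, c.txt} staged={b.txt}
After op 27 (git reset b.txt): modified={a.txt, b.txt, c.txt} staged={none}
Final staged set: {none} -> count=0

Answer: 0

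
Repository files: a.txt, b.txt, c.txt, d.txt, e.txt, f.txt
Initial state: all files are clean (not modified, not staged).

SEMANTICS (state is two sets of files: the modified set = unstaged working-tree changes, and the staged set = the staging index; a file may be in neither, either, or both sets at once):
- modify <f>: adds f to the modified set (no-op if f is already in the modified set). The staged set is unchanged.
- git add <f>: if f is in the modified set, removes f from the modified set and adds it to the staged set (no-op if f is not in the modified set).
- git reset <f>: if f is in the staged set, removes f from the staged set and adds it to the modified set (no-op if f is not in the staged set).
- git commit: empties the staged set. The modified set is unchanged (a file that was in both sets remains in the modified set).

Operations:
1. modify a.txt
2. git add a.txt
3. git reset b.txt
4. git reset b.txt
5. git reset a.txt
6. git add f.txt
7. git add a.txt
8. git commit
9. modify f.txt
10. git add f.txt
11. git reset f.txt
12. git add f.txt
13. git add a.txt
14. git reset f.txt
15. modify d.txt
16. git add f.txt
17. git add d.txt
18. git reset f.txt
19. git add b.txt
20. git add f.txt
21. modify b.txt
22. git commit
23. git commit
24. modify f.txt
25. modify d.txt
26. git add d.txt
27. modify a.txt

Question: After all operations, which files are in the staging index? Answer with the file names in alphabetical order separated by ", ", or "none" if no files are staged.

Answer: d.txt

Derivation:
After op 1 (modify a.txt): modified={a.txt} staged={none}
After op 2 (git add a.txt): modified={none} staged={a.txt}
After op 3 (git reset b.txt): modified={none} staged={a.txt}
After op 4 (git reset b.txt): modified={none} staged={a.txt}
After op 5 (git reset a.txt): modified={a.txt} staged={none}
After op 6 (git add f.txt): modified={a.txt} staged={none}
After op 7 (git add a.txt): modified={none} staged={a.txt}
After op 8 (git commit): modified={none} staged={none}
After op 9 (modify f.txt): modified={f.txt} staged={none}
After op 10 (git add f.txt): modified={none} staged={f.txt}
After op 11 (git reset f.txt): modified={f.txt} staged={none}
After op 12 (git add f.txt): modified={none} staged={f.txt}
After op 13 (git add a.txt): modified={none} staged={f.txt}
After op 14 (git reset f.txt): modified={f.txt} staged={none}
After op 15 (modify d.txt): modified={d.txt, f.txt} staged={none}
After op 16 (git add f.txt): modified={d.txt} staged={f.txt}
After op 17 (git add d.txt): modified={none} staged={d.txt, f.txt}
After op 18 (git reset f.txt): modified={f.txt} staged={d.txt}
After op 19 (git add b.txt): modified={f.txt} staged={d.txt}
After op 20 (git add f.txt): modified={none} staged={d.txt, f.txt}
After op 21 (modify b.txt): modified={b.txt} staged={d.txt, f.txt}
After op 22 (git commit): modified={b.txt} staged={none}
After op 23 (git commit): modified={b.txt} staged={none}
After op 24 (modify f.txt): modified={b.txt, f.txt} staged={none}
After op 25 (modify d.txt): modified={b.txt, d.txt, f.txt} staged={none}
After op 26 (git add d.txt): modified={b.txt, f.txt} staged={d.txt}
After op 27 (modify a.txt): modified={a.txt, b.txt, f.txt} staged={d.txt}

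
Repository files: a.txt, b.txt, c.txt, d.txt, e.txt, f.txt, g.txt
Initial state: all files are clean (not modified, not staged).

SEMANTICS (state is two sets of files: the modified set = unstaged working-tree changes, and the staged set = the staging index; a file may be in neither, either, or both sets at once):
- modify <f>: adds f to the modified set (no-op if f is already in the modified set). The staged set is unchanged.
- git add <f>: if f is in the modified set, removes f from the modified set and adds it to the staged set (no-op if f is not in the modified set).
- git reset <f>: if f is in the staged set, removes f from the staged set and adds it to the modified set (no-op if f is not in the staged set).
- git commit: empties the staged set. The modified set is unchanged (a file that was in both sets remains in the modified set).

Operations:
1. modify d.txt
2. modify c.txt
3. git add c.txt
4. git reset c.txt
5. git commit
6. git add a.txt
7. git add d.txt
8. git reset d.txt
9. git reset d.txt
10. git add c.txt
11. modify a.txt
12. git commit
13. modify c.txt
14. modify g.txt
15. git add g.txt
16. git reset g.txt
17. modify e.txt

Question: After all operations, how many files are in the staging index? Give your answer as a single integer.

After op 1 (modify d.txt): modified={d.txt} staged={none}
After op 2 (modify c.txt): modified={c.txt, d.txt} staged={none}
After op 3 (git add c.txt): modified={d.txt} staged={c.txt}
After op 4 (git reset c.txt): modified={c.txt, d.txt} staged={none}
After op 5 (git commit): modified={c.txt, d.txt} staged={none}
After op 6 (git add a.txt): modified={c.txt, d.txt} staged={none}
After op 7 (git add d.txt): modified={c.txt} staged={d.txt}
After op 8 (git reset d.txt): modified={c.txt, d.txt} staged={none}
After op 9 (git reset d.txt): modified={c.txt, d.txt} staged={none}
After op 10 (git add c.txt): modified={d.txt} staged={c.txt}
After op 11 (modify a.txt): modified={a.txt, d.txt} staged={c.txt}
After op 12 (git commit): modified={a.txt, d.txt} staged={none}
After op 13 (modify c.txt): modified={a.txt, c.txt, d.txt} staged={none}
After op 14 (modify g.txt): modified={a.txt, c.txt, d.txt, g.txt} staged={none}
After op 15 (git add g.txt): modified={a.txt, c.txt, d.txt} staged={g.txt}
After op 16 (git reset g.txt): modified={a.txt, c.txt, d.txt, g.txt} staged={none}
After op 17 (modify e.txt): modified={a.txt, c.txt, d.txt, e.txt, g.txt} staged={none}
Final staged set: {none} -> count=0

Answer: 0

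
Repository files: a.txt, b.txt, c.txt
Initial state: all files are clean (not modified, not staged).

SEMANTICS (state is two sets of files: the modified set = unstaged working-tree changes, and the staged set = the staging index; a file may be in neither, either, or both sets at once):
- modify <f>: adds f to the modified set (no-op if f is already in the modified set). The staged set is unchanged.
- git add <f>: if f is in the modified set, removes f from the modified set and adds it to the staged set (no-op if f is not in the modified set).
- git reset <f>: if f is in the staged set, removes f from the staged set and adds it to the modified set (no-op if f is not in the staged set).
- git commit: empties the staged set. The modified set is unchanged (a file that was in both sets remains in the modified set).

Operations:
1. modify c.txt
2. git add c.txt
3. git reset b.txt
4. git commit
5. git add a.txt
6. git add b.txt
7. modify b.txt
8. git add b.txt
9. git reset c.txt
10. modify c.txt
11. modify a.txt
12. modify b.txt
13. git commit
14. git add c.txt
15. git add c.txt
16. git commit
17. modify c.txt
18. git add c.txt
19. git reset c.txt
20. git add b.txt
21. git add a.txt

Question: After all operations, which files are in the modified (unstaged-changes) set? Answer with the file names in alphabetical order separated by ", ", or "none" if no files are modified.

Answer: c.txt

Derivation:
After op 1 (modify c.txt): modified={c.txt} staged={none}
After op 2 (git add c.txt): modified={none} staged={c.txt}
After op 3 (git reset b.txt): modified={none} staged={c.txt}
After op 4 (git commit): modified={none} staged={none}
After op 5 (git add a.txt): modified={none} staged={none}
After op 6 (git add b.txt): modified={none} staged={none}
After op 7 (modify b.txt): modified={b.txt} staged={none}
After op 8 (git add b.txt): modified={none} staged={b.txt}
After op 9 (git reset c.txt): modified={none} staged={b.txt}
After op 10 (modify c.txt): modified={c.txt} staged={b.txt}
After op 11 (modify a.txt): modified={a.txt, c.txt} staged={b.txt}
After op 12 (modify b.txt): modified={a.txt, b.txt, c.txt} staged={b.txt}
After op 13 (git commit): modified={a.txt, b.txt, c.txt} staged={none}
After op 14 (git add c.txt): modified={a.txt, b.txt} staged={c.txt}
After op 15 (git add c.txt): modified={a.txt, b.txt} staged={c.txt}
After op 16 (git commit): modified={a.txt, b.txt} staged={none}
After op 17 (modify c.txt): modified={a.txt, b.txt, c.txt} staged={none}
After op 18 (git add c.txt): modified={a.txt, b.txt} staged={c.txt}
After op 19 (git reset c.txt): modified={a.txt, b.txt, c.txt} staged={none}
After op 20 (git add b.txt): modified={a.txt, c.txt} staged={b.txt}
After op 21 (git add a.txt): modified={c.txt} staged={a.txt, b.txt}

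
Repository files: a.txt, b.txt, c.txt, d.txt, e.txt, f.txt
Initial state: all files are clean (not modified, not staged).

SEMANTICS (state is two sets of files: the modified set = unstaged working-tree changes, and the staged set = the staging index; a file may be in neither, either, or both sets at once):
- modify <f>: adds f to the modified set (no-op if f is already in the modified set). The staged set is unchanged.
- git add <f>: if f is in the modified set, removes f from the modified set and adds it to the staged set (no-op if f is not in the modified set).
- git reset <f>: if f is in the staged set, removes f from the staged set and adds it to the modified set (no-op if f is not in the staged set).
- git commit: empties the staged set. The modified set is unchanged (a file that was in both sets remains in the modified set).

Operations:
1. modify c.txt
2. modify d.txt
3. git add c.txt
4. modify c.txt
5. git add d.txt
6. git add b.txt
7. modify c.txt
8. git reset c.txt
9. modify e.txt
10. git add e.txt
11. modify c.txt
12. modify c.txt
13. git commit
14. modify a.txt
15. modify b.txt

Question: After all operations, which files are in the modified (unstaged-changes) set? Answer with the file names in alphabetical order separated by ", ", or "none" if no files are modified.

Answer: a.txt, b.txt, c.txt

Derivation:
After op 1 (modify c.txt): modified={c.txt} staged={none}
After op 2 (modify d.txt): modified={c.txt, d.txt} staged={none}
After op 3 (git add c.txt): modified={d.txt} staged={c.txt}
After op 4 (modify c.txt): modified={c.txt, d.txt} staged={c.txt}
After op 5 (git add d.txt): modified={c.txt} staged={c.txt, d.txt}
After op 6 (git add b.txt): modified={c.txt} staged={c.txt, d.txt}
After op 7 (modify c.txt): modified={c.txt} staged={c.txt, d.txt}
After op 8 (git reset c.txt): modified={c.txt} staged={d.txt}
After op 9 (modify e.txt): modified={c.txt, e.txt} staged={d.txt}
After op 10 (git add e.txt): modified={c.txt} staged={d.txt, e.txt}
After op 11 (modify c.txt): modified={c.txt} staged={d.txt, e.txt}
After op 12 (modify c.txt): modified={c.txt} staged={d.txt, e.txt}
After op 13 (git commit): modified={c.txt} staged={none}
After op 14 (modify a.txt): modified={a.txt, c.txt} staged={none}
After op 15 (modify b.txt): modified={a.txt, b.txt, c.txt} staged={none}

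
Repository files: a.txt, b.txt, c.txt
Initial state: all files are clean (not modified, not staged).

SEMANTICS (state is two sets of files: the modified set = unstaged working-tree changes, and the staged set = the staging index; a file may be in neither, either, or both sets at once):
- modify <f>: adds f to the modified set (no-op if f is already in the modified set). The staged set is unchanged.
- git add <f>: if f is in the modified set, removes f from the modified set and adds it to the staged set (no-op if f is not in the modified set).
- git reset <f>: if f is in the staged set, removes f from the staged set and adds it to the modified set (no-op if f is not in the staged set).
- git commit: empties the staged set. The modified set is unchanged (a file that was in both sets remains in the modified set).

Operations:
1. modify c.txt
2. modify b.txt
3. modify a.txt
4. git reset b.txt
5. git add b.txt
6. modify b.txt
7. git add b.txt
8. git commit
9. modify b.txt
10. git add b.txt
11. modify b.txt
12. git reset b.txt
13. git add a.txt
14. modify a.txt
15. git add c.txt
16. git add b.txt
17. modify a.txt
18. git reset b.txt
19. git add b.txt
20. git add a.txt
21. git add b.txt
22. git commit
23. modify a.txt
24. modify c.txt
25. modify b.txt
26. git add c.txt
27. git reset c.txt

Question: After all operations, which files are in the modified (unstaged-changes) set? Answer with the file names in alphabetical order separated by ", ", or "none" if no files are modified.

After op 1 (modify c.txt): modified={c.txt} staged={none}
After op 2 (modify b.txt): modified={b.txt, c.txt} staged={none}
After op 3 (modify a.txt): modified={a.txt, b.txt, c.txt} staged={none}
After op 4 (git reset b.txt): modified={a.txt, b.txt, c.txt} staged={none}
After op 5 (git add b.txt): modified={a.txt, c.txt} staged={b.txt}
After op 6 (modify b.txt): modified={a.txt, b.txt, c.txt} staged={b.txt}
After op 7 (git add b.txt): modified={a.txt, c.txt} staged={b.txt}
After op 8 (git commit): modified={a.txt, c.txt} staged={none}
After op 9 (modify b.txt): modified={a.txt, b.txt, c.txt} staged={none}
After op 10 (git add b.txt): modified={a.txt, c.txt} staged={b.txt}
After op 11 (modify b.txt): modified={a.txt, b.txt, c.txt} staged={b.txt}
After op 12 (git reset b.txt): modified={a.txt, b.txt, c.txt} staged={none}
After op 13 (git add a.txt): modified={b.txt, c.txt} staged={a.txt}
After op 14 (modify a.txt): modified={a.txt, b.txt, c.txt} staged={a.txt}
After op 15 (git add c.txt): modified={a.txt, b.txt} staged={a.txt, c.txt}
After op 16 (git add b.txt): modified={a.txt} staged={a.txt, b.txt, c.txt}
After op 17 (modify a.txt): modified={a.txt} staged={a.txt, b.txt, c.txt}
After op 18 (git reset b.txt): modified={a.txt, b.txt} staged={a.txt, c.txt}
After op 19 (git add b.txt): modified={a.txt} staged={a.txt, b.txt, c.txt}
After op 20 (git add a.txt): modified={none} staged={a.txt, b.txt, c.txt}
After op 21 (git add b.txt): modified={none} staged={a.txt, b.txt, c.txt}
After op 22 (git commit): modified={none} staged={none}
After op 23 (modify a.txt): modified={a.txt} staged={none}
After op 24 (modify c.txt): modified={a.txt, c.txt} staged={none}
After op 25 (modify b.txt): modified={a.txt, b.txt, c.txt} staged={none}
After op 26 (git add c.txt): modified={a.txt, b.txt} staged={c.txt}
After op 27 (git reset c.txt): modified={a.txt, b.txt, c.txt} staged={none}

Answer: a.txt, b.txt, c.txt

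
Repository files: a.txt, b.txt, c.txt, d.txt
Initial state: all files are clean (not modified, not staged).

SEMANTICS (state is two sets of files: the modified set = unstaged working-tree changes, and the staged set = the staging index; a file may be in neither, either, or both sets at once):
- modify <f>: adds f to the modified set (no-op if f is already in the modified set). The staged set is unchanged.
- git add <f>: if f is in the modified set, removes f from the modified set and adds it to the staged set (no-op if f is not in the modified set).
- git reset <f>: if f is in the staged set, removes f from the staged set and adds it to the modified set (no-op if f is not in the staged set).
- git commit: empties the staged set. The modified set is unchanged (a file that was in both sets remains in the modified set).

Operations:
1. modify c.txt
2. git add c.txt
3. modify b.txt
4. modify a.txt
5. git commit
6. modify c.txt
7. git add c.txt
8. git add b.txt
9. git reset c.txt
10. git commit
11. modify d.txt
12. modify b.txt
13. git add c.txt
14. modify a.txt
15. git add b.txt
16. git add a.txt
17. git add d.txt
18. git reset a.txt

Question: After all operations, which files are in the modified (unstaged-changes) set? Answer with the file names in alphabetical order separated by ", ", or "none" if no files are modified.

Answer: a.txt

Derivation:
After op 1 (modify c.txt): modified={c.txt} staged={none}
After op 2 (git add c.txt): modified={none} staged={c.txt}
After op 3 (modify b.txt): modified={b.txt} staged={c.txt}
After op 4 (modify a.txt): modified={a.txt, b.txt} staged={c.txt}
After op 5 (git commit): modified={a.txt, b.txt} staged={none}
After op 6 (modify c.txt): modified={a.txt, b.txt, c.txt} staged={none}
After op 7 (git add c.txt): modified={a.txt, b.txt} staged={c.txt}
After op 8 (git add b.txt): modified={a.txt} staged={b.txt, c.txt}
After op 9 (git reset c.txt): modified={a.txt, c.txt} staged={b.txt}
After op 10 (git commit): modified={a.txt, c.txt} staged={none}
After op 11 (modify d.txt): modified={a.txt, c.txt, d.txt} staged={none}
After op 12 (modify b.txt): modified={a.txt, b.txt, c.txt, d.txt} staged={none}
After op 13 (git add c.txt): modified={a.txt, b.txt, d.txt} staged={c.txt}
After op 14 (modify a.txt): modified={a.txt, b.txt, d.txt} staged={c.txt}
After op 15 (git add b.txt): modified={a.txt, d.txt} staged={b.txt, c.txt}
After op 16 (git add a.txt): modified={d.txt} staged={a.txt, b.txt, c.txt}
After op 17 (git add d.txt): modified={none} staged={a.txt, b.txt, c.txt, d.txt}
After op 18 (git reset a.txt): modified={a.txt} staged={b.txt, c.txt, d.txt}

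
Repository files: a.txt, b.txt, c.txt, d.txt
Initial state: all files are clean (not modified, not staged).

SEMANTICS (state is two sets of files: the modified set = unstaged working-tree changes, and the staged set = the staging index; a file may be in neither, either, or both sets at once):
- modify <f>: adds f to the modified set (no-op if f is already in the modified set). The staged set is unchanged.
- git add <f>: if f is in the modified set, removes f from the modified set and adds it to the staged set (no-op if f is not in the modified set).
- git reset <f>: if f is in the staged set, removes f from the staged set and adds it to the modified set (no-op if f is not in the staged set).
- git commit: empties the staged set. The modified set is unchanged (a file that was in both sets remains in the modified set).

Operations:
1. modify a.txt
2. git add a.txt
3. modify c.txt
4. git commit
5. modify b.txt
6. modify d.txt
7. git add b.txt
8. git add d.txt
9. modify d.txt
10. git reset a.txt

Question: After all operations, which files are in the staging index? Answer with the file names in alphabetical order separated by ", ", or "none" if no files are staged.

Answer: b.txt, d.txt

Derivation:
After op 1 (modify a.txt): modified={a.txt} staged={none}
After op 2 (git add a.txt): modified={none} staged={a.txt}
After op 3 (modify c.txt): modified={c.txt} staged={a.txt}
After op 4 (git commit): modified={c.txt} staged={none}
After op 5 (modify b.txt): modified={b.txt, c.txt} staged={none}
After op 6 (modify d.txt): modified={b.txt, c.txt, d.txt} staged={none}
After op 7 (git add b.txt): modified={c.txt, d.txt} staged={b.txt}
After op 8 (git add d.txt): modified={c.txt} staged={b.txt, d.txt}
After op 9 (modify d.txt): modified={c.txt, d.txt} staged={b.txt, d.txt}
After op 10 (git reset a.txt): modified={c.txt, d.txt} staged={b.txt, d.txt}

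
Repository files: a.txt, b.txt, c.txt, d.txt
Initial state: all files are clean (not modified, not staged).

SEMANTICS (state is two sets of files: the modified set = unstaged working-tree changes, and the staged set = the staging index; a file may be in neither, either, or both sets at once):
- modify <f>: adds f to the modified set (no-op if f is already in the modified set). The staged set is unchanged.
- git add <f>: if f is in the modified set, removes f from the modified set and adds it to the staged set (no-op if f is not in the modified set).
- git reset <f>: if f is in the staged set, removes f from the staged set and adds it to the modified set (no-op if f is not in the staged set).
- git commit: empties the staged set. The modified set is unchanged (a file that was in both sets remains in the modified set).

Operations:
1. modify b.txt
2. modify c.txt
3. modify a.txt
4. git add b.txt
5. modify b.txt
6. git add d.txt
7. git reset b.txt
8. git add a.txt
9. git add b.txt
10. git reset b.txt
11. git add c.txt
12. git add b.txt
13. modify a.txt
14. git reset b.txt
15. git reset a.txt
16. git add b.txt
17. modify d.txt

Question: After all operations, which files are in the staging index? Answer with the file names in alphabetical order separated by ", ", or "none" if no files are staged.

Answer: b.txt, c.txt

Derivation:
After op 1 (modify b.txt): modified={b.txt} staged={none}
After op 2 (modify c.txt): modified={b.txt, c.txt} staged={none}
After op 3 (modify a.txt): modified={a.txt, b.txt, c.txt} staged={none}
After op 4 (git add b.txt): modified={a.txt, c.txt} staged={b.txt}
After op 5 (modify b.txt): modified={a.txt, b.txt, c.txt} staged={b.txt}
After op 6 (git add d.txt): modified={a.txt, b.txt, c.txt} staged={b.txt}
After op 7 (git reset b.txt): modified={a.txt, b.txt, c.txt} staged={none}
After op 8 (git add a.txt): modified={b.txt, c.txt} staged={a.txt}
After op 9 (git add b.txt): modified={c.txt} staged={a.txt, b.txt}
After op 10 (git reset b.txt): modified={b.txt, c.txt} staged={a.txt}
After op 11 (git add c.txt): modified={b.txt} staged={a.txt, c.txt}
After op 12 (git add b.txt): modified={none} staged={a.txt, b.txt, c.txt}
After op 13 (modify a.txt): modified={a.txt} staged={a.txt, b.txt, c.txt}
After op 14 (git reset b.txt): modified={a.txt, b.txt} staged={a.txt, c.txt}
After op 15 (git reset a.txt): modified={a.txt, b.txt} staged={c.txt}
After op 16 (git add b.txt): modified={a.txt} staged={b.txt, c.txt}
After op 17 (modify d.txt): modified={a.txt, d.txt} staged={b.txt, c.txt}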